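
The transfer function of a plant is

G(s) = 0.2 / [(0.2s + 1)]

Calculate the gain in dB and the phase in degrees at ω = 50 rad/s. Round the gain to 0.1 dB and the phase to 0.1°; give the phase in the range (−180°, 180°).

At ω = 50 rad/s:
pole (1 + j50·0.2) = 1 + j10 → |·| ≈ 10.05, ∠ ≈ 84.29°
|G| = 0.2 · 1 / (10.05) ≈ 0.0199
Gain = 20 log₁₀(0.0199) ≈ -34.02 dB
∠G = (0°) − (84.29°) = -84.29°

-34.0 dB, -84.3°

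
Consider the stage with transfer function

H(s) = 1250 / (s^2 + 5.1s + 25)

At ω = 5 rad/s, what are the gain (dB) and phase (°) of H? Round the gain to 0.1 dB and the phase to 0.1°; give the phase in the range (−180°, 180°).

At s = jω = j5:
quadratic: (j5)² + 5.1·j5 + 25 = 0 + j25.5 → |·| ≈ 25.5, ∠ ≈ 90.00°
|H| = 1250 / 25.5 ≈ 49.02
Gain = 20 log₁₀(49.02) ≈ 33.81 dB
∠H = 0.00° − 90.00° = -90.00°

33.8 dB, -90.0°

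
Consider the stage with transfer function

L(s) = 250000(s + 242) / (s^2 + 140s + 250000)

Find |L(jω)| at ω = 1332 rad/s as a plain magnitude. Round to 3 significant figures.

At s = jω = j1332:
zero (s+242): 242 + j1332 → |·| = √(242²+1332²) = √1832788 ≈ 1353.8, ∠ = arctan(1332/242) ≈ 79.70°
quadratic: (j1332)² + 140·j1332 + 250000 = -1524224 + j186480 → |·| ≈ 1.5356e+06, ∠ ≈ 173.02°
|L| = 250000 · 1353.8 / 1.5356e+06 ≈ 220.4

220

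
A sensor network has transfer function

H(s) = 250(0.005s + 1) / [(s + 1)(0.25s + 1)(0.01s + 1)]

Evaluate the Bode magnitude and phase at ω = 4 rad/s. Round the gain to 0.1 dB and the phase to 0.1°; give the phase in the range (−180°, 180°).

32.6 dB, -122.1°

At ω = 4 rad/s:
zero (1 + j4·0.005) = 1 + j0.02 → |·| ≈ 1.0002, ∠ ≈ 1.15°
pole (1 + j4·1) = 1 + j4 → |·| ≈ 4.1231, ∠ ≈ 75.96°
pole (1 + j4·0.25) = 1 + j1 → |·| ≈ 1.4142, ∠ ≈ 45.00°
pole (1 + j4·0.01) = 1 + j0.04 → |·| ≈ 1.0008, ∠ ≈ 2.29°
|H| = 250 · 1.0002 / (4.1231 · 1.4142 · 1.0008) ≈ 42.849
Gain = 20 log₁₀(42.849) ≈ 32.64 dB
∠H = (1.15°) − (75.96° + 45.00° + 2.29°) = -122.10°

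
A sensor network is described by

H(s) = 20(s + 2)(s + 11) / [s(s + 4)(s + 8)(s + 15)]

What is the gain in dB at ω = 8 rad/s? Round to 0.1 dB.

-15.8 dB

At s = jω = j8:
zero (s+2): 2 + j8 → |·| = √(2²+8²) = √68 ≈ 8.2462, ∠ = arctan(8/2) ≈ 75.96°
zero (s+11): 11 + j8 → |·| = √(11²+8²) = √185 ≈ 13.601, ∠ = arctan(8/11) ≈ 36.03°
pole (s+4): 4 + j8 → |·| = √(4²+8²) = √80 ≈ 8.9443, ∠ = arctan(8/4) ≈ 63.43°
pole (s+8): 8 + j8 → |·| = √(8²+8²) = √128 ≈ 11.314, ∠ = arctan(8/8) ≈ 45.00°
pole (s+15): 15 + j8 → |·| = √(15²+8²) = √289 ≈ 17, ∠ = arctan(8/15) ≈ 28.07°
pole at origin: |s| = 8, ∠ = 90.00° (in denominator)
|H| = 20 · 112.16 / 13763 ≈ 0.16299
Gain = 20 log₁₀(0.16299) ≈ -15.76 dB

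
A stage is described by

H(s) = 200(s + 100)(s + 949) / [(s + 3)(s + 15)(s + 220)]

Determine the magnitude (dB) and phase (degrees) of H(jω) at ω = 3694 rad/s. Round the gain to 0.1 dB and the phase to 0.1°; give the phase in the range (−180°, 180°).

At s = jω = j3694:
zero (s+100): 100 + j3694 → |·| = √(100²+3694²) = √13655636 ≈ 3695.4, ∠ = arctan(3694/100) ≈ 88.45°
zero (s+949): 949 + j3694 → |·| = √(949²+3694²) = √14546237 ≈ 3814, ∠ = arctan(3694/949) ≈ 75.59°
pole (s+3): 3 + j3694 → |·| = √(3²+3694²) = √13645645 ≈ 3694, ∠ = arctan(3694/3) ≈ 89.95°
pole (s+15): 15 + j3694 → |·| = √(15²+3694²) = √13645861 ≈ 3694, ∠ = arctan(3694/15) ≈ 89.77°
pole (s+220): 220 + j3694 → |·| = √(220²+3694²) = √13694036 ≈ 3700.5, ∠ = arctan(3694/220) ≈ 86.59°
|H| = 200 · 1.4094e+07 / 5.0496e+10 ≈ 0.055822
Gain = 20 log₁₀(0.055822) ≈ -25.06 dB
∠H = 164.04° − 266.31° = -102.27°

-25.1 dB, -102.3°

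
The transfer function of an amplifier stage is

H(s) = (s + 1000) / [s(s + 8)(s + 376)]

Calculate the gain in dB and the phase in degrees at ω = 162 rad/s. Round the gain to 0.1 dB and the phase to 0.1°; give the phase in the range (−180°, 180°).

At s = jω = j162:
zero (s+1000): 1000 + j162 → |·| = √(1000²+162²) = √1026244 ≈ 1013, ∠ = arctan(162/1000) ≈ 9.20°
pole (s+8): 8 + j162 → |·| = √(8²+162²) = √26308 ≈ 162.2, ∠ = arctan(162/8) ≈ 87.17°
pole (s+376): 376 + j162 → |·| = √(376²+162²) = √167620 ≈ 409.41, ∠ = arctan(162/376) ≈ 23.31°
pole at origin: |s| = 162, ∠ = 90.00° (in denominator)
|H| = 1 · 1013 / 1.0758e+07 ≈ 9.4162e-05
Gain = 20 log₁₀(9.4162e-05) ≈ -80.52 dB
∠H = 9.20° − 200.48° = -191.28° ≡ 168.72° (principal value)

-80.5 dB, 168.7°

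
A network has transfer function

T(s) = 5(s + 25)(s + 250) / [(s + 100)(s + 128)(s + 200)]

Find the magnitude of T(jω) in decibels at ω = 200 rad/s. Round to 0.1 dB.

At s = jω = j200:
zero (s+25): 25 + j200 → |·| = √(25²+200²) = √40625 ≈ 201.56, ∠ = arctan(200/25) ≈ 82.87°
zero (s+250): 250 + j200 → |·| = √(250²+200²) = √102500 ≈ 320.16, ∠ = arctan(200/250) ≈ 38.66°
pole (s+100): 100 + j200 → |·| = √(100²+200²) = √50000 ≈ 223.61, ∠ = arctan(200/100) ≈ 63.43°
pole (s+128): 128 + j200 → |·| = √(128²+200²) = √56384 ≈ 237.45, ∠ = arctan(200/128) ≈ 57.38°
pole (s+200): 200 + j200 → |·| = √(200²+200²) = √80000 ≈ 282.84, ∠ = arctan(200/200) ≈ 45.00°
|T| = 5 · 64531 / 1.5018e+07 ≈ 0.021485
Gain = 20 log₁₀(0.021485) ≈ -33.36 dB

-33.4 dB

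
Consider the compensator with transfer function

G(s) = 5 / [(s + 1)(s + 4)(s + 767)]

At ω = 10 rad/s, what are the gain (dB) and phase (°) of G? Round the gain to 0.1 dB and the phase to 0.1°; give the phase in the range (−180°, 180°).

At s = jω = j10:
pole (s+1): 1 + j10 → |·| = √(1²+10²) = √101 ≈ 10.05, ∠ = arctan(10/1) ≈ 84.29°
pole (s+4): 4 + j10 → |·| = √(4²+10²) = √116 ≈ 10.77, ∠ = arctan(10/4) ≈ 68.20°
pole (s+767): 767 + j10 → |·| = √(767²+10²) = √588389 ≈ 767.07, ∠ = arctan(10/767) ≈ 0.75°
|G| = 5 / 83027 ≈ 6.0221e-05
Gain = 20 log₁₀(6.0221e-05) ≈ -84.41 dB
∠G = 0.00° − 153.24° = -153.24°

-84.4 dB, -153.2°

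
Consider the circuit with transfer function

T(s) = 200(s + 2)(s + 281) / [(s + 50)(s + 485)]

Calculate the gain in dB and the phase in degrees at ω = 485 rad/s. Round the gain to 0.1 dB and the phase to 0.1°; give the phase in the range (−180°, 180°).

44.2 dB, 20.6°

At s = jω = j485:
zero (s+2): 2 + j485 → |·| = √(2²+485²) = √235229 ≈ 485, ∠ = arctan(485/2) ≈ 89.76°
zero (s+281): 281 + j485 → |·| = √(281²+485²) = √314186 ≈ 560.52, ∠ = arctan(485/281) ≈ 59.91°
pole (s+50): 50 + j485 → |·| = √(50²+485²) = √237725 ≈ 487.57, ∠ = arctan(485/50) ≈ 84.11°
pole (s+485): 485 + j485 → |·| = √(485²+485²) = √470450 ≈ 685.89, ∠ = arctan(485/485) ≈ 45.00°
|T| = 200 · 2.7185e+05 / 3.3442e+05 ≈ 162.58
Gain = 20 log₁₀(162.58) ≈ 44.22 dB
∠T = 149.67° − 129.11° = 20.56°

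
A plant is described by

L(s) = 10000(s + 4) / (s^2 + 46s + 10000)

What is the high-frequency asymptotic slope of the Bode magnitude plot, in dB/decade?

-20 dB/decade

Each pole contributes −20 dB/decade at high frequency; each zero contributes +20 dB/decade.
Net: 1 zero(s) − 2 pole(s) → -20 dB/decade.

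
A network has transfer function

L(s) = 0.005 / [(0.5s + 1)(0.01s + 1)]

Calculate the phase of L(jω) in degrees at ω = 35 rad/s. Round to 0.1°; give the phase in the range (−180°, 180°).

At ω = 35 rad/s:
pole (1 + j35·0.5) = 1 + j17.5 → |·| ≈ 17.529, ∠ ≈ 86.73°
pole (1 + j35·0.01) = 1 + j0.35 → |·| ≈ 1.0595, ∠ ≈ 19.29°
∠L = (0°) − (86.73° + 19.29°) = -106.02°

-106.0°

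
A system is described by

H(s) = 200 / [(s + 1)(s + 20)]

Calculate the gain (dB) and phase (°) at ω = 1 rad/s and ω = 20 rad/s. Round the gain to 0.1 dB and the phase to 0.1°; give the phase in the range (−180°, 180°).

ω = 1: 17.0 dB, -47.9°; ω = 20: -9.0 dB, -132.1°

At s = jω = j1:
pole (s+1): 1 + j1 → |·| = √(1²+1²) = √2 ≈ 1.4142, ∠ = arctan(1/1) ≈ 45.00°
pole (s+20): 20 + j1 → |·| = √(20²+1²) = √401 ≈ 20.025, ∠ = arctan(1/20) ≈ 2.86°
|H| = 200 / 28.319 ≈ 7.0624
Gain = 20 log₁₀(7.0624) ≈ 16.98 dB
∠H = 0.00° − 47.86° = -47.86°

At s = jω = j20:
pole (s+1): 1 + j20 → |·| = √(1²+20²) = √401 ≈ 20.025, ∠ = arctan(20/1) ≈ 87.14°
pole (s+20): 20 + j20 → |·| = √(20²+20²) = √800 ≈ 28.284, ∠ = arctan(20/20) ≈ 45.00°
|H| = 200 / 566.39 ≈ 0.35311
Gain = 20 log₁₀(0.35311) ≈ -9.04 dB
∠H = 0.00° − 132.14° = -132.14°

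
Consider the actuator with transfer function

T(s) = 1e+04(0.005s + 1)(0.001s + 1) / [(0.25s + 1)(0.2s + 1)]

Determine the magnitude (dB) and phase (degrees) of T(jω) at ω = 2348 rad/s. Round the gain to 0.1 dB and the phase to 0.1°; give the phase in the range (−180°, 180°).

0.8 dB, -27.7°

At ω = 2348 rad/s:
zero (1 + j2348·0.005) = 1 + j11.74 → |·| ≈ 11.783, ∠ ≈ 85.13°
zero (1 + j2348·0.001) = 1 + j2.348 → |·| ≈ 2.5521, ∠ ≈ 66.93°
pole (1 + j2348·0.25) = 1 + j587 → |·| ≈ 587, ∠ ≈ 89.90°
pole (1 + j2348·0.2) = 1 + j469.6 → |·| ≈ 469.6, ∠ ≈ 89.88°
|T| = 1e+04 · 11.783 · 2.5521 / (587 · 469.6) ≈ 1.0909
Gain = 20 log₁₀(1.0909) ≈ 0.76 dB
∠T = (85.13° + 66.93°) − (89.90° + 89.88°) = -27.72°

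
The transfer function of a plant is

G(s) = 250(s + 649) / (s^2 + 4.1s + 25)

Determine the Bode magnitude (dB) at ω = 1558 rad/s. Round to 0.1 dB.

-15.2 dB

At s = jω = j1558:
zero (s+649): 649 + j1558 → |·| = √(649²+1558²) = √2848565 ≈ 1687.8, ∠ = arctan(1558/649) ≈ 67.39°
quadratic: (j1558)² + 4.1·j1558 + 25 = -2427339 + j6387.8 → |·| ≈ 2.4273e+06, ∠ ≈ 179.85°
|G| = 250 · 1687.8 / 2.4273e+06 ≈ 0.17384
Gain = 20 log₁₀(0.17384) ≈ -15.20 dB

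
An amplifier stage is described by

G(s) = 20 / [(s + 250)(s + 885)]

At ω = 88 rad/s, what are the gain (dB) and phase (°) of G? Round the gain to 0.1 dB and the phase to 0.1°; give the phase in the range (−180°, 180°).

-81.4 dB, -25.1°

At s = jω = j88:
pole (s+250): 250 + j88 → |·| = √(250²+88²) = √70244 ≈ 265.04, ∠ = arctan(88/250) ≈ 19.39°
pole (s+885): 885 + j88 → |·| = √(885²+88²) = √790969 ≈ 889.36, ∠ = arctan(88/885) ≈ 5.68°
|G| = 20 / 2.3572e+05 ≈ 8.4846e-05
Gain = 20 log₁₀(8.4846e-05) ≈ -81.43 dB
∠G = 0.00° − 25.07° = -25.07°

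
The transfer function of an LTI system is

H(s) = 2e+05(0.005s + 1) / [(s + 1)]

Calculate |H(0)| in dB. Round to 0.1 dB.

H(0) = 2e+05 · 1 / 1 = 2e+05
20 log₁₀(2e+05) ≈ 106.02 dB

106.0 dB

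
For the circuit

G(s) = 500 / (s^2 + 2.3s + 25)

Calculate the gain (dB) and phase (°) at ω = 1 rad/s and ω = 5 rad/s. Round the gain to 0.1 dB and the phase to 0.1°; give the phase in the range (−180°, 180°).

At s = jω = j1:
quadratic: (j1)² + 2.3·j1 + 25 = 24 + j2.3 → |·| ≈ 24.11, ∠ ≈ 5.47°
|G| = 500 / 24.11 ≈ 20.738
Gain = 20 log₁₀(20.738) ≈ 26.34 dB
∠G = 0.00° − 5.47° = -5.47°

At s = jω = j5:
quadratic: (j5)² + 2.3·j5 + 25 = 0 + j11.5 → |·| ≈ 11.5, ∠ ≈ 90.00°
|G| = 500 / 11.5 ≈ 43.478
Gain = 20 log₁₀(43.478) ≈ 32.77 dB
∠G = 0.00° − 90.00° = -90.00°

ω = 1: 26.3 dB, -5.5°; ω = 5: 32.8 dB, -90.0°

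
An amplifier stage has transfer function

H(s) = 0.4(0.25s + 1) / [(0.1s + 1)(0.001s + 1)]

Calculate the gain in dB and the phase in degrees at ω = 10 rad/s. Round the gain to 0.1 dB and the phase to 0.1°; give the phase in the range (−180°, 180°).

-2.4 dB, 22.6°

At ω = 10 rad/s:
zero (1 + j10·0.25) = 1 + j2.5 → |·| ≈ 2.6926, ∠ ≈ 68.20°
pole (1 + j10·0.1) = 1 + j1 → |·| ≈ 1.4142, ∠ ≈ 45.00°
pole (1 + j10·0.001) = 1 + j0.01 → |·| ≈ 1, ∠ ≈ 0.57°
|H| = 0.4 · 2.6926 / (1.4142 · 1) ≈ 0.76159
Gain = 20 log₁₀(0.76159) ≈ -2.37 dB
∠H = (68.20°) − (45.00° + 0.57°) = 22.63°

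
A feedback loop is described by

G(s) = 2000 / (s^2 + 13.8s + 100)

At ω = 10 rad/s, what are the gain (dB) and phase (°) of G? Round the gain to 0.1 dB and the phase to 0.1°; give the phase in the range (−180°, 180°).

At s = jω = j10:
quadratic: (j10)² + 13.8·j10 + 100 = 0 + j138 → |·| ≈ 138, ∠ ≈ 90.00°
|G| = 2000 / 138 ≈ 14.493
Gain = 20 log₁₀(14.493) ≈ 23.22 dB
∠G = 0.00° − 90.00° = -90.00°

23.2 dB, -90.0°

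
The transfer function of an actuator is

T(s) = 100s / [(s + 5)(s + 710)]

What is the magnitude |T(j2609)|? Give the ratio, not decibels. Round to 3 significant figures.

At s = jω = j2609:
zero at origin: s = j2609 → |·| = 2609, ∠ = 90.00°
pole (s+5): 5 + j2609 → |·| = √(5²+2609²) = √6806906 ≈ 2609, ∠ = arctan(2609/5) ≈ 89.89°
pole (s+710): 710 + j2609 → |·| = √(710²+2609²) = √7310981 ≈ 2703.9, ∠ = arctan(2609/710) ≈ 74.78°
|T| = 100 · 2609 / 7.0545e+06 ≈ 0.036983

0.0370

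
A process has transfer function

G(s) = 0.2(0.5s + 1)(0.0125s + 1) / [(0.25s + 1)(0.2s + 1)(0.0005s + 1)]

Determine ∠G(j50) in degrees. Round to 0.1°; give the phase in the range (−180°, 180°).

At ω = 50 rad/s:
zero (1 + j50·0.5) = 1 + j25 → |·| ≈ 25.02, ∠ ≈ 87.71°
zero (1 + j50·0.0125) = 1 + j0.625 → |·| ≈ 1.1792, ∠ ≈ 32.01°
pole (1 + j50·0.25) = 1 + j12.5 → |·| ≈ 12.54, ∠ ≈ 85.43°
pole (1 + j50·0.2) = 1 + j10 → |·| ≈ 10.05, ∠ ≈ 84.29°
pole (1 + j50·0.0005) = 1 + j0.025 → |·| ≈ 1.0003, ∠ ≈ 1.43°
∠G = (87.71° + 32.01°) − (85.43° + 84.29° + 1.43°) = -51.43°

-51.4°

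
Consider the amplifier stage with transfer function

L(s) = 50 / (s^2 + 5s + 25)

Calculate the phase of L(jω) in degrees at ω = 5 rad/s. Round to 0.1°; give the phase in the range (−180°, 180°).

At s = jω = j5:
quadratic: (j5)² + 5·j5 + 25 = 0 + j25 → |·| ≈ 25, ∠ ≈ 90.00°
∠L = 0.00° − 90.00° = -90.00°

-90.0°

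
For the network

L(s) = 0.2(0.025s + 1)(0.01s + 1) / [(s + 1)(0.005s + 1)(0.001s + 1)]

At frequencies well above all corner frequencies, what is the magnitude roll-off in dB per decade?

Each pole contributes −20 dB/decade at high frequency; each zero contributes +20 dB/decade.
Net: 2 zero(s) − 3 pole(s) → -20 dB/decade.

-20 dB/decade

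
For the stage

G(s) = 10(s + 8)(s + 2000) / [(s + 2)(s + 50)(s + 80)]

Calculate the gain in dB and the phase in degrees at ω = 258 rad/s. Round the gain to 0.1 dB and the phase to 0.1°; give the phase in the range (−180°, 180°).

At s = jω = j258:
zero (s+8): 8 + j258 → |·| = √(8²+258²) = √66628 ≈ 258.12, ∠ = arctan(258/8) ≈ 88.22°
zero (s+2000): 2000 + j258 → |·| = √(2000²+258²) = √4066564 ≈ 2016.6, ∠ = arctan(258/2000) ≈ 7.35°
pole (s+2): 2 + j258 → |·| = √(2²+258²) = √66568 ≈ 258.01, ∠ = arctan(258/2) ≈ 89.56°
pole (s+50): 50 + j258 → |·| = √(50²+258²) = √69064 ≈ 262.8, ∠ = arctan(258/50) ≈ 79.03°
pole (s+80): 80 + j258 → |·| = √(80²+258²) = √72964 ≈ 270.12, ∠ = arctan(258/80) ≈ 72.77°
|G| = 10 · 5.2052e+05 / 1.8315e+07 ≈ 0.2842
Gain = 20 log₁₀(0.2842) ≈ -10.93 dB
∠G = 95.57° − 241.36° = -145.79°

-10.9 dB, -145.8°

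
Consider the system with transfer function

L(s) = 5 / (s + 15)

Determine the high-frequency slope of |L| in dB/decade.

Each pole contributes −20 dB/decade at high frequency; each zero contributes +20 dB/decade.
Net: 0 zero(s) − 1 pole(s) → -20 dB/decade.

-20 dB/decade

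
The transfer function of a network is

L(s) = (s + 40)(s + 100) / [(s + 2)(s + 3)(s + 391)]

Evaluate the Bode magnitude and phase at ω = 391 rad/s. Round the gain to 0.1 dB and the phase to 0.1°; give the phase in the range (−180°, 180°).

-54.5 dB, -64.5°

At s = jω = j391:
zero (s+40): 40 + j391 → |·| = √(40²+391²) = √154481 ≈ 393.04, ∠ = arctan(391/40) ≈ 84.16°
zero (s+100): 100 + j391 → |·| = √(100²+391²) = √162881 ≈ 403.59, ∠ = arctan(391/100) ≈ 75.65°
pole (s+2): 2 + j391 → |·| = √(2²+391²) = √152885 ≈ 391.01, ∠ = arctan(391/2) ≈ 89.71°
pole (s+3): 3 + j391 → |·| = √(3²+391²) = √152890 ≈ 391.01, ∠ = arctan(391/3) ≈ 89.56°
pole (s+391): 391 + j391 → |·| = √(391²+391²) = √305762 ≈ 552.96, ∠ = arctan(391/391) ≈ 45.00°
|L| = 1 · 1.5863e+05 / 8.4541e+07 ≈ 0.0018764
Gain = 20 log₁₀(0.0018764) ≈ -54.53 dB
∠L = 159.81° − 224.27° = -64.46°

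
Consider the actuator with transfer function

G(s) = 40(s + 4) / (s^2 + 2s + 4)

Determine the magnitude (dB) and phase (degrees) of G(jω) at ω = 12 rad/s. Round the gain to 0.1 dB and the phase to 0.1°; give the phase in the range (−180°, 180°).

11.0 dB, -98.7°

At s = jω = j12:
zero (s+4): 4 + j12 → |·| = √(4²+12²) = √160 ≈ 12.649, ∠ = arctan(12/4) ≈ 71.57°
quadratic: (j12)² + 2·j12 + 4 = -140 + j24 → |·| ≈ 142.04, ∠ ≈ 170.27°
|G| = 40 · 12.649 / 142.04 ≈ 3.5621
Gain = 20 log₁₀(3.5621) ≈ 11.03 dB
∠G = 71.57° − 170.27° = -98.70°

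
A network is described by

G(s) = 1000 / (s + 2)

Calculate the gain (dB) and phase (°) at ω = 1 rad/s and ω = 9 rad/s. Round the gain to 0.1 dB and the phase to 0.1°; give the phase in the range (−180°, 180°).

ω = 1: 53.0 dB, -26.6°; ω = 9: 40.7 dB, -77.5°

At s = jω = j1:
pole (s+2): 2 + j1 → |·| = √(2²+1²) = √5 ≈ 2.2361, ∠ = arctan(1/2) ≈ 26.57°
|G| = 1000 / 2.2361 ≈ 447.21
Gain = 20 log₁₀(447.21) ≈ 53.01 dB
∠G = 0.00° − 26.57° = -26.57°

At s = jω = j9:
pole (s+2): 2 + j9 → |·| = √(2²+9²) = √85 ≈ 9.2195, ∠ = arctan(9/2) ≈ 77.47°
|G| = 1000 / 9.2195 ≈ 108.47
Gain = 20 log₁₀(108.47) ≈ 40.71 dB
∠G = 0.00° − 77.47° = -77.47°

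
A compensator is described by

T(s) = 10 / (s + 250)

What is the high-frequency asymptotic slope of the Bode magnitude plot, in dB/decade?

-20 dB/decade

Each pole contributes −20 dB/decade at high frequency; each zero contributes +20 dB/decade.
Net: 0 zero(s) − 1 pole(s) → -20 dB/decade.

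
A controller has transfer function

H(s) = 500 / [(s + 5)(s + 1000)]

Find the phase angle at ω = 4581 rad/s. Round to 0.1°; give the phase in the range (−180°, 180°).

At s = jω = j4581:
pole (s+5): 5 + j4581 → |·| = √(5²+4581²) = √20985586 ≈ 4581, ∠ = arctan(4581/5) ≈ 89.94°
pole (s+1000): 1000 + j4581 → |·| = √(1000²+4581²) = √21985561 ≈ 4688.9, ∠ = arctan(4581/1000) ≈ 77.69°
∠H = 0.00° − 167.63° = -167.63°

-167.6°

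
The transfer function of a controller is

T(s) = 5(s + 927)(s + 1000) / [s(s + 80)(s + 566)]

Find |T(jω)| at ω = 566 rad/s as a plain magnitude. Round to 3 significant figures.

0.0241

At s = jω = j566:
zero (s+927): 927 + j566 → |·| = √(927²+566²) = √1179685 ≈ 1086.1, ∠ = arctan(566/927) ≈ 31.41°
zero (s+1000): 1000 + j566 → |·| = √(1000²+566²) = √1320356 ≈ 1149.1, ∠ = arctan(566/1000) ≈ 29.51°
pole (s+80): 80 + j566 → |·| = √(80²+566²) = √326756 ≈ 571.63, ∠ = arctan(566/80) ≈ 81.95°
pole (s+566): 566 + j566 → |·| = √(566²+566²) = √640712 ≈ 800.44, ∠ = arctan(566/566) ≈ 45.00°
pole at origin: |s| = 566, ∠ = 90.00° (in denominator)
|T| = 5 · 1.248e+06 / 2.5898e+08 ≈ 0.024095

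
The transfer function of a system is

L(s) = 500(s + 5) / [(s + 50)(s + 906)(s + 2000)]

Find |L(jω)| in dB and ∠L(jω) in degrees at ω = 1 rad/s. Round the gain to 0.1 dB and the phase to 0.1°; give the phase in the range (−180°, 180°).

-91.0 dB, 10.1°

At s = jω = j1:
zero (s+5): 5 + j1 → |·| = √(5²+1²) = √26 ≈ 5.099, ∠ = arctan(1/5) ≈ 11.31°
pole (s+50): 50 + j1 → |·| = √(50²+1²) = √2501 ≈ 50.01, ∠ = arctan(1/50) ≈ 1.15°
pole (s+906): 906 + j1 → |·| = √(906²+1²) = √820837 ≈ 906, ∠ = arctan(1/906) ≈ 0.06°
pole (s+2000): 2000 + j1 → |·| = √(2000²+1²) = √4000001 ≈ 2000, ∠ = arctan(1/2000) ≈ 0.03°
|L| = 500 · 5.099 / 9.0618e+07 ≈ 2.8135e-05
Gain = 20 log₁₀(2.8135e-05) ≈ -91.02 dB
∠L = 11.31° − 1.24° = 10.07°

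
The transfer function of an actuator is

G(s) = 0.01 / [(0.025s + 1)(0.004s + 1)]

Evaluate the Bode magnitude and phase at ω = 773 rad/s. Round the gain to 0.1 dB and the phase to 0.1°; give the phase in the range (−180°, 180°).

At ω = 773 rad/s:
pole (1 + j773·0.025) = 1 + j19.325 → |·| ≈ 19.351, ∠ ≈ 87.04°
pole (1 + j773·0.004) = 1 + j3.092 → |·| ≈ 3.2497, ∠ ≈ 72.08°
|G| = 0.01 · 1 / (19.351 · 3.2497) ≈ 0.00015902
Gain = 20 log₁₀(0.00015902) ≈ -75.97 dB
∠G = (0°) − (87.04° + 72.08°) = -159.12°

-76.0 dB, -159.1°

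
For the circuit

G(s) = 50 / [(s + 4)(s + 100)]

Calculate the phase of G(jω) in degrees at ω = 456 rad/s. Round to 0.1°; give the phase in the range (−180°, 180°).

At s = jω = j456:
pole (s+4): 4 + j456 → |·| = √(4²+456²) = √207952 ≈ 456.02, ∠ = arctan(456/4) ≈ 89.50°
pole (s+100): 100 + j456 → |·| = √(100²+456²) = √217936 ≈ 466.84, ∠ = arctan(456/100) ≈ 77.63°
∠G = 0.00° − 167.13° = -167.13°

-167.1°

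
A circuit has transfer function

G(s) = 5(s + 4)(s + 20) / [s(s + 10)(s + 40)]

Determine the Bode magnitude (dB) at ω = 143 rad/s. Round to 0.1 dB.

At s = jω = j143:
zero (s+4): 4 + j143 → |·| = √(4²+143²) = √20465 ≈ 143.06, ∠ = arctan(143/4) ≈ 88.40°
zero (s+20): 20 + j143 → |·| = √(20²+143²) = √20849 ≈ 144.39, ∠ = arctan(143/20) ≈ 82.04°
pole (s+10): 10 + j143 → |·| = √(10²+143²) = √20549 ≈ 143.35, ∠ = arctan(143/10) ≈ 86.00°
pole (s+40): 40 + j143 → |·| = √(40²+143²) = √22049 ≈ 148.49, ∠ = arctan(143/40) ≈ 74.37°
pole at origin: |s| = 143, ∠ = 90.00° (in denominator)
|G| = 5 · 20656 / 3.0439e+06 ≈ 0.03393
Gain = 20 log₁₀(0.03393) ≈ -29.39 dB

-29.4 dB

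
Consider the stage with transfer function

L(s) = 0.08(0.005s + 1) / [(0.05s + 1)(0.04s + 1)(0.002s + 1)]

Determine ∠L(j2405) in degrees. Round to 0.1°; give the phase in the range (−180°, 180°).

-171.9°

At ω = 2405 rad/s:
zero (1 + j2405·0.005) = 1 + j12.025 → |·| ≈ 12.067, ∠ ≈ 85.25°
pole (1 + j2405·0.05) = 1 + j120.25 → |·| ≈ 120.25, ∠ ≈ 89.52°
pole (1 + j2405·0.04) = 1 + j96.2 → |·| ≈ 96.205, ∠ ≈ 89.40°
pole (1 + j2405·0.002) = 1 + j4.81 → |·| ≈ 4.9129, ∠ ≈ 78.26°
∠L = (85.25°) − (89.52° + 89.40° + 78.26°) = -171.93°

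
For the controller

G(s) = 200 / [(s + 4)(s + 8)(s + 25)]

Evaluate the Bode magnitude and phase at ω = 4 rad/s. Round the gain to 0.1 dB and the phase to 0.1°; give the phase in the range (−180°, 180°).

-16.1 dB, -80.7°

At s = jω = j4:
pole (s+4): 4 + j4 → |·| = √(4²+4²) = √32 ≈ 5.6569, ∠ = arctan(4/4) ≈ 45.00°
pole (s+8): 8 + j4 → |·| = √(8²+4²) = √80 ≈ 8.9443, ∠ = arctan(4/8) ≈ 26.57°
pole (s+25): 25 + j4 → |·| = √(25²+4²) = √641 ≈ 25.318, ∠ = arctan(4/25) ≈ 9.09°
|G| = 200 / 1281 ≈ 0.15613
Gain = 20 log₁₀(0.15613) ≈ -16.13 dB
∠G = 0.00° − 80.66° = -80.66°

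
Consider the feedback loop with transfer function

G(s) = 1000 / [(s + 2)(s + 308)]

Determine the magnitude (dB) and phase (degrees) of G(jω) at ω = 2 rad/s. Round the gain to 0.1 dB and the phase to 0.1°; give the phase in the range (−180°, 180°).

1.2 dB, -45.4°

At s = jω = j2:
pole (s+2): 2 + j2 → |·| = √(2²+2²) = √8 ≈ 2.8284, ∠ = arctan(2/2) ≈ 45.00°
pole (s+308): 308 + j2 → |·| = √(308²+2²) = √94868 ≈ 308.01, ∠ = arctan(2/308) ≈ 0.37°
|G| = 1000 / 871.18 ≈ 1.1479
Gain = 20 log₁₀(1.1479) ≈ 1.20 dB
∠G = 0.00° − 45.37° = -45.37°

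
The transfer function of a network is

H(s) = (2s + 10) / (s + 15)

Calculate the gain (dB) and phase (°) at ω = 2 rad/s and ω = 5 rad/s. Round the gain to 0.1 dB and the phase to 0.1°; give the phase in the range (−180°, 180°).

Substitute s = j2:
Numerator: 2(j2) + 10 = 10 + j4
Denominator: (j2) + 15 = 15 + j2
|N| = √(10² + 4²) ≈ 10.77, ∠N ≈ 21.80°
|D| = √(15² + 2²) ≈ 15.133, ∠D ≈ 7.59°
|H| = 10.77 / 15.133 ≈ 0.71169
Gain = 20 log₁₀(0.71169) ≈ -2.95 dB
∠H = 21.80° − 7.59° = 14.21°

Substitute s = j5:
Numerator: 2(j5) + 10 = 10 + j10
Denominator: (j5) + 15 = 15 + j5
|N| = √(10² + 10²) ≈ 14.142, ∠N ≈ 45.00°
|D| = √(15² + 5²) ≈ 15.811, ∠D ≈ 18.43°
|H| = 14.142 / 15.811 ≈ 0.89444
Gain = 20 log₁₀(0.89444) ≈ -0.97 dB
∠H = 45.00° − 18.43° = 26.57°

ω = 2: -3.0 dB, 14.2°; ω = 5: -1.0 dB, 26.6°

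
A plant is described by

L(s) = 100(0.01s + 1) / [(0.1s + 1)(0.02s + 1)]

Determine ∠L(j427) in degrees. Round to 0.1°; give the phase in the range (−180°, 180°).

At ω = 427 rad/s:
zero (1 + j427·0.01) = 1 + j4.27 → |·| ≈ 4.3855, ∠ ≈ 76.82°
pole (1 + j427·0.1) = 1 + j42.7 → |·| ≈ 42.712, ∠ ≈ 88.66°
pole (1 + j427·0.02) = 1 + j8.54 → |·| ≈ 8.5983, ∠ ≈ 83.32°
∠L = (76.82°) − (88.66° + 83.32°) = -95.16°

-95.2°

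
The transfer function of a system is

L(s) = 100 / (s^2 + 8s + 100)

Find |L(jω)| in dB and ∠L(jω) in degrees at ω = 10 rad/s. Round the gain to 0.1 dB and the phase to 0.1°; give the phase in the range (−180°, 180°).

At s = jω = j10:
quadratic: (j10)² + 8·j10 + 100 = 0 + j80 → |·| ≈ 80, ∠ ≈ 90.00°
|L| = 100 / 80 ≈ 1.25
Gain = 20 log₁₀(1.25) ≈ 1.94 dB
∠L = 0.00° − 90.00° = -90.00°

1.9 dB, -90.0°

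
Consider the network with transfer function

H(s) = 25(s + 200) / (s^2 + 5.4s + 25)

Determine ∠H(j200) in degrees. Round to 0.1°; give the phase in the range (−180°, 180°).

-133.5°

At s = jω = j200:
zero (s+200): 200 + j200 → |·| = √(200²+200²) = √80000 ≈ 282.84, ∠ = arctan(200/200) ≈ 45.00°
quadratic: (j200)² + 5.4·j200 + 25 = -39975 + j1080 → |·| ≈ 39990, ∠ ≈ 178.45°
∠H = 45.00° − 178.45° = -133.45°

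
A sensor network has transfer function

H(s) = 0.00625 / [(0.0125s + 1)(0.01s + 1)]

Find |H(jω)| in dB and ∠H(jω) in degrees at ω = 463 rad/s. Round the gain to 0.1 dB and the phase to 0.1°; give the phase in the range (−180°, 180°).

-73.0 dB, -158.0°

At ω = 463 rad/s:
pole (1 + j463·0.0125) = 1 + j5.7875 → |·| ≈ 5.8733, ∠ ≈ 80.20°
pole (1 + j463·0.01) = 1 + j4.63 → |·| ≈ 4.7368, ∠ ≈ 77.81°
|H| = 0.00625 · 1 / (5.8733 · 4.7368) ≈ 0.00022465
Gain = 20 log₁₀(0.00022465) ≈ -72.97 dB
∠H = (0°) − (80.20° + 77.81°) = -158.01°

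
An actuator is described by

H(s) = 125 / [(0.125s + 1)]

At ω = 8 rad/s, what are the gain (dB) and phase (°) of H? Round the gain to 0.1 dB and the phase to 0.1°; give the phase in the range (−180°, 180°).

At ω = 8 rad/s:
pole (1 + j8·0.125) = 1 + j1 → |·| ≈ 1.4142, ∠ ≈ 45.00°
|H| = 125 · 1 / (1.4142) ≈ 88.389
Gain = 20 log₁₀(88.389) ≈ 38.93 dB
∠H = (0°) − (45.00°) = -45.00°

38.9 dB, -45.0°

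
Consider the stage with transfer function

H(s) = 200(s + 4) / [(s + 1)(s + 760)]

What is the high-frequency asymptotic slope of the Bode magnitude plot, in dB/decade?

-20 dB/decade

Each pole contributes −20 dB/decade at high frequency; each zero contributes +20 dB/decade.
Net: 1 zero(s) − 2 pole(s) → -20 dB/decade.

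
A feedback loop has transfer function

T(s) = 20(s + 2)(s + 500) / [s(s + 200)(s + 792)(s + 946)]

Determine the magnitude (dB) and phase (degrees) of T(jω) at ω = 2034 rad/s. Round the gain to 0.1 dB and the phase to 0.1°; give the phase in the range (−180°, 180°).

-107.6 dB, -142.0°

At s = jω = j2034:
zero (s+2): 2 + j2034 → |·| = √(2²+2034²) = √4137160 ≈ 2034, ∠ = arctan(2034/2) ≈ 89.94°
zero (s+500): 500 + j2034 → |·| = √(500²+2034²) = √4387156 ≈ 2094.6, ∠ = arctan(2034/500) ≈ 76.19°
pole (s+200): 200 + j2034 → |·| = √(200²+2034²) = √4177156 ≈ 2043.8, ∠ = arctan(2034/200) ≈ 84.38°
pole (s+792): 792 + j2034 → |·| = √(792²+2034²) = √4764420 ≈ 2182.8, ∠ = arctan(2034/792) ≈ 68.73°
pole (s+946): 946 + j2034 → |·| = √(946²+2034²) = √5032072 ≈ 2243.2, ∠ = arctan(2034/946) ≈ 65.06°
pole at origin: |s| = 2034, ∠ = 90.00° (in denominator)
|T| = 20 · 4.2604e+06 / 2.0355e+13 ≈ 4.1861e-06
Gain = 20 log₁₀(4.1861e-06) ≈ -107.56 dB
∠T = 166.13° − 308.17° = -142.04°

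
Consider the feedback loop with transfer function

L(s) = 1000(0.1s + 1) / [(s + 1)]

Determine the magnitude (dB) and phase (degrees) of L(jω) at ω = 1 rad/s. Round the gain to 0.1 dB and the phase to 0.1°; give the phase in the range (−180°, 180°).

At ω = 1 rad/s:
zero (1 + j1·0.1) = 1 + j0.1 → |·| ≈ 1.005, ∠ ≈ 5.71°
pole (1 + j1·1) = 1 + j1 → |·| ≈ 1.4142, ∠ ≈ 45.00°
|L| = 1000 · 1.005 / (1.4142) ≈ 710.65
Gain = 20 log₁₀(710.65) ≈ 57.03 dB
∠L = (5.71°) − (45.00°) = -39.29°

57.0 dB, -39.3°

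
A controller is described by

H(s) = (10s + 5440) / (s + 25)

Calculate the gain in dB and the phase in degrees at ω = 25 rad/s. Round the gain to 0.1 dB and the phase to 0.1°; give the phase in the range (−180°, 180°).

Substitute s = j25:
Numerator: 10(j25) + 5440 = 5440 + j250
Denominator: (j25) + 25 = 25 + j25
|N| = √(5440² + 250²) ≈ 5445.7, ∠N ≈ 2.63°
|D| = √(25² + 25²) ≈ 35.355, ∠D ≈ 45.00°
|H| = 5445.7 / 35.355 ≈ 154.03
Gain = 20 log₁₀(154.03) ≈ 43.75 dB
∠H = 2.63° − 45.00° = -42.37°

43.8 dB, -42.4°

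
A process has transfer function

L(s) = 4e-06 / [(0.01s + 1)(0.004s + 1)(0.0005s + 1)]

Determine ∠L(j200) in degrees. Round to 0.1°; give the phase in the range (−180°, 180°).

-107.8°

At ω = 200 rad/s:
pole (1 + j200·0.01) = 1 + j2 → |·| ≈ 2.2361, ∠ ≈ 63.43°
pole (1 + j200·0.004) = 1 + j0.8 → |·| ≈ 1.2806, ∠ ≈ 38.66°
pole (1 + j200·0.0005) = 1 + j0.1 → |·| ≈ 1.005, ∠ ≈ 5.71°
∠L = (0°) − (63.43° + 38.66° + 5.71°) = -107.80°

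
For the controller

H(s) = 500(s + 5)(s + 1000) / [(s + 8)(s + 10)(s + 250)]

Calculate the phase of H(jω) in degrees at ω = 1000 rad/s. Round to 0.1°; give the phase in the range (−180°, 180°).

-120.2°

At s = jω = j1000:
zero (s+5): 5 + j1000 → |·| = √(5²+1000²) = √1000025 ≈ 1000, ∠ = arctan(1000/5) ≈ 89.71°
zero (s+1000): 1000 + j1000 → |·| = √(1000²+1000²) = √2000000 ≈ 1414.2, ∠ = arctan(1000/1000) ≈ 45.00°
pole (s+8): 8 + j1000 → |·| = √(8²+1000²) = √1000064 ≈ 1000, ∠ = arctan(1000/8) ≈ 89.54°
pole (s+10): 10 + j1000 → |·| = √(10²+1000²) = √1000100 ≈ 1000, ∠ = arctan(1000/10) ≈ 89.43°
pole (s+250): 250 + j1000 → |·| = √(250²+1000²) = √1062500 ≈ 1030.8, ∠ = arctan(1000/250) ≈ 75.96°
∠H = 134.71° − 254.93° = -120.22°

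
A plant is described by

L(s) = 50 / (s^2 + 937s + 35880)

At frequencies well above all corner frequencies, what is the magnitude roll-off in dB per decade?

-40 dB/decade

Each pole contributes −20 dB/decade at high frequency; each zero contributes +20 dB/decade.
Net: 0 zero(s) − 2 pole(s) → -40 dB/decade.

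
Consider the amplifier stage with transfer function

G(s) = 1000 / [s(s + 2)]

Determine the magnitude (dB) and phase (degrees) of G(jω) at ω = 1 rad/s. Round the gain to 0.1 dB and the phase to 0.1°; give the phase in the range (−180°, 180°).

53.0 dB, -116.6°

At s = jω = j1:
pole (s+2): 2 + j1 → |·| = √(2²+1²) = √5 ≈ 2.2361, ∠ = arctan(1/2) ≈ 26.57°
pole at origin: |s| = 1, ∠ = 90.00° (in denominator)
|G| = 1000 / 2.2361 ≈ 447.21
Gain = 20 log₁₀(447.21) ≈ 53.01 dB
∠G = 0.00° − 116.57° = -116.57°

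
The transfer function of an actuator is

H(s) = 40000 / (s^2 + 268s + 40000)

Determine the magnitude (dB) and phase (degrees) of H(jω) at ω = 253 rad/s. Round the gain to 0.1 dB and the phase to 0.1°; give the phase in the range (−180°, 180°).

-5.1 dB, -109.5°

At s = jω = j253:
quadratic: (j253)² + 268·j253 + 40000 = -24009 + j67804 → |·| ≈ 71929, ∠ ≈ 109.50°
|H| = 40000 / 71929 ≈ 0.5561
Gain = 20 log₁₀(0.5561) ≈ -5.10 dB
∠H = 0.00° − 109.50° = -109.50°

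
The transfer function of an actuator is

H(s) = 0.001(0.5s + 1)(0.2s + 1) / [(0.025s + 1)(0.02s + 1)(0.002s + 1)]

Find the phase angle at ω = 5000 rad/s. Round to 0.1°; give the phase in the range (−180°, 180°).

-83.3°

At ω = 5000 rad/s:
zero (1 + j5000·0.5) = 1 + j2500 → |·| ≈ 2500, ∠ ≈ 89.98°
zero (1 + j5000·0.2) = 1 + j1000 → |·| ≈ 1000, ∠ ≈ 89.94°
pole (1 + j5000·0.025) = 1 + j125 → |·| ≈ 125, ∠ ≈ 89.54°
pole (1 + j5000·0.02) = 1 + j100 → |·| ≈ 100, ∠ ≈ 89.43°
pole (1 + j5000·0.002) = 1 + j10 → |·| ≈ 10.05, ∠ ≈ 84.29°
∠H = (89.98° + 89.94°) − (89.54° + 89.43° + 84.29°) = -83.34°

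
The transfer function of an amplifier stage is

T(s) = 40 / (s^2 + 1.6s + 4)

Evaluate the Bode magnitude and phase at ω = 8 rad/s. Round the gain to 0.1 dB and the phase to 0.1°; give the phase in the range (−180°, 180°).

At s = jω = j8:
quadratic: (j8)² + 1.6·j8 + 4 = -60 + j12.8 → |·| ≈ 61.35, ∠ ≈ 167.96°
|T| = 40 / 61.35 ≈ 0.652
Gain = 20 log₁₀(0.652) ≈ -3.72 dB
∠T = 0.00° − 167.96° = -167.96°

-3.7 dB, -168.0°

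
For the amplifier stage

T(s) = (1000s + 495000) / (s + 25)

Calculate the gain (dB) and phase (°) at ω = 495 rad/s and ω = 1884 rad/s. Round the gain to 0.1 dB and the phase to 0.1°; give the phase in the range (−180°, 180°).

Substitute s = j495:
Numerator: 1000(j495) + 495000 = 495000 + j495000
Denominator: (j495) + 25 = 25 + j495
|N| = √(495000² + 495000²) ≈ 7.0004e+05, ∠N ≈ 45.00°
|D| = √(25² + 495²) ≈ 495.63, ∠D ≈ 87.11°
|T| = 7.0004e+05 / 495.63 ≈ 1412.4
Gain = 20 log₁₀(1412.4) ≈ 63.00 dB
∠T = 45.00° − 87.11° = -42.11°

Substitute s = j1884:
Numerator: 1000(j1884) + 495000 = 495000 + j1884000
Denominator: (j1884) + 25 = 25 + j1884
|N| = √(495000² + 1884000²) ≈ 1.9479e+06, ∠N ≈ 75.28°
|D| = √(25² + 1884²) ≈ 1884.2, ∠D ≈ 89.24°
|T| = 1.9479e+06 / 1884.2 ≈ 1033.8
Gain = 20 log₁₀(1033.8) ≈ 60.29 dB
∠T = 75.28° − 89.24° = -13.96°

ω = 495: 63.0 dB, -42.1°; ω = 1884: 60.3 dB, -14.0°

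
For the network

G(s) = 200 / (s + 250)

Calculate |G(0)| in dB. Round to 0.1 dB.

G(0) = 200 / (250) = 0.8
20 log₁₀(0.8) ≈ -1.94 dB

-1.9 dB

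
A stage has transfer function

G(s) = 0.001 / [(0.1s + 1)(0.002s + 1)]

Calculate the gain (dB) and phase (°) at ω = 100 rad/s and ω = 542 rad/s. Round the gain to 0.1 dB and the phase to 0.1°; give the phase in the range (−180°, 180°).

ω = 100: -80.2 dB, -95.6°; ω = 542: -98.1 dB, -136.3°

At ω = 100 rad/s:
pole (1 + j100·0.1) = 1 + j10 → |·| ≈ 10.05, ∠ ≈ 84.29°
pole (1 + j100·0.002) = 1 + j0.2 → |·| ≈ 1.0198, ∠ ≈ 11.31°
|G| = 0.001 · 1 / (10.05 · 1.0198) ≈ 9.7571e-05
Gain = 20 log₁₀(9.7571e-05) ≈ -80.21 dB
∠G = (0°) − (84.29° + 11.31°) = -95.60°

At ω = 542 rad/s:
pole (1 + j542·0.1) = 1 + j54.2 → |·| ≈ 54.209, ∠ ≈ 88.94°
pole (1 + j542·0.002) = 1 + j1.084 → |·| ≈ 1.4748, ∠ ≈ 47.31°
|G| = 0.001 · 1 / (54.209 · 1.4748) ≈ 1.2508e-05
Gain = 20 log₁₀(1.2508e-05) ≈ -98.06 dB
∠G = (0°) − (88.94° + 47.31°) = -136.25°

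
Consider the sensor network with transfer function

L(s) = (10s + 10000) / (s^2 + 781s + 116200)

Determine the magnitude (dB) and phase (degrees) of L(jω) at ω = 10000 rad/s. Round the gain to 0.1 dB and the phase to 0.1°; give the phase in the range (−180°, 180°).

Substitute s = j10000:
Numerator: 10(j10000) + 10000 = 10000 + j100000
Denominator: (j10000)^2 + 781(j10000) + 116200 = -99883800 + j7810000
|N| = √(10000² + 100000²) ≈ 1.005e+05, ∠N ≈ 84.29°
|D| = √(99883800² + 7810000²) ≈ 1.0019e+08, ∠D ≈ 175.53°
|L| = 1.005e+05 / 1.0019e+08 ≈ 0.0010031
Gain = 20 log₁₀(0.0010031) ≈ -59.97 dB
∠L = 84.29° − 175.53° = -91.24°

-60.0 dB, -91.2°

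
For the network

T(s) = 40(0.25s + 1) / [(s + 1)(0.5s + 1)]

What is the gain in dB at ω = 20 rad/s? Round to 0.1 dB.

0.1 dB

At ω = 20 rad/s:
zero (1 + j20·0.25) = 1 + j5 → |·| ≈ 5.099, ∠ ≈ 78.69°
pole (1 + j20·1) = 1 + j20 → |·| ≈ 20.025, ∠ ≈ 87.14°
pole (1 + j20·0.5) = 1 + j10 → |·| ≈ 10.05, ∠ ≈ 84.29°
|T| = 40 · 5.099 / (20.025 · 10.05) ≈ 1.0135
Gain = 20 log₁₀(1.0135) ≈ 0.12 dB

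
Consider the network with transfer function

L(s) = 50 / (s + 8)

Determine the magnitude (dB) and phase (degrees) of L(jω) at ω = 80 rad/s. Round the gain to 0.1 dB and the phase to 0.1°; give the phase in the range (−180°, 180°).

Substitute s = j80:
Numerator: 50 = 50 + j0
Denominator: (j80) + 8 = 8 + j80
|N| = √(50² + 0²) ≈ 50, ∠N ≈ 0.00°
|D| = √(8² + 80²) ≈ 80.399, ∠D ≈ 84.29°
|L| = 50 / 80.399 ≈ 0.6219
Gain = 20 log₁₀(0.6219) ≈ -4.13 dB
∠L = 0.00° − 84.29° = -84.29°

-4.1 dB, -84.3°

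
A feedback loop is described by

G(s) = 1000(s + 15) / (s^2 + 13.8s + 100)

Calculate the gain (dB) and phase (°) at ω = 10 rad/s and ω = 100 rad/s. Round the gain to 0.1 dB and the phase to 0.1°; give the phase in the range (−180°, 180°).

At s = jω = j10:
zero (s+15): 15 + j10 → |·| = √(15²+10²) = √325 ≈ 18.028, ∠ = arctan(10/15) ≈ 33.69°
quadratic: (j10)² + 13.8·j10 + 100 = 0 + j138 → |·| ≈ 138, ∠ ≈ 90.00°
|G| = 1000 · 18.028 / 138 ≈ 130.64
Gain = 20 log₁₀(130.64) ≈ 42.32 dB
∠G = 33.69° − 90.00° = -56.31°

At s = jω = j100:
zero (s+15): 15 + j100 → |·| = √(15²+100²) = √10225 ≈ 101.12, ∠ = arctan(100/15) ≈ 81.47°
quadratic: (j100)² + 13.8·j100 + 100 = -9900 + j1380 → |·| ≈ 9995.7, ∠ ≈ 172.06°
|G| = 1000 · 101.12 / 9995.7 ≈ 10.116
Gain = 20 log₁₀(10.116) ≈ 20.10 dB
∠G = 81.47° − 172.06° = -90.59°

ω = 10: 42.3 dB, -56.3°; ω = 100: 20.1 dB, -90.6°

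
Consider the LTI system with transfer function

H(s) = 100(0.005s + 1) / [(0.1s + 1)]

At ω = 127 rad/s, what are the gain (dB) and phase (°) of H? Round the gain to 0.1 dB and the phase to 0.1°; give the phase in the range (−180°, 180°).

19.4 dB, -53.1°

At ω = 127 rad/s:
zero (1 + j127·0.005) = 1 + j0.635 → |·| ≈ 1.1846, ∠ ≈ 32.42°
pole (1 + j127·0.1) = 1 + j12.7 → |·| ≈ 12.739, ∠ ≈ 85.50°
|H| = 100 · 1.1846 / (12.739) ≈ 9.299
Gain = 20 log₁₀(9.299) ≈ 19.37 dB
∠H = (32.42°) − (85.50°) = -53.08°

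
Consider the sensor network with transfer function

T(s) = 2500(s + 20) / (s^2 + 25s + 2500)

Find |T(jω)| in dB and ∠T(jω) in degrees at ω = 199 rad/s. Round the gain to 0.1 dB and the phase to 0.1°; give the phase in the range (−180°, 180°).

22.5 dB, -88.1°

At s = jω = j199:
zero (s+20): 20 + j199 → |·| = √(20²+199²) = √40001 ≈ 200, ∠ = arctan(199/20) ≈ 84.26°
quadratic: (j199)² + 25·j199 + 2500 = -37101 + j4975 → |·| ≈ 37433, ∠ ≈ 172.36°
|T| = 2500 · 200 / 37433 ≈ 13.357
Gain = 20 log₁₀(13.357) ≈ 22.51 dB
∠T = 84.26° − 172.36° = -88.10°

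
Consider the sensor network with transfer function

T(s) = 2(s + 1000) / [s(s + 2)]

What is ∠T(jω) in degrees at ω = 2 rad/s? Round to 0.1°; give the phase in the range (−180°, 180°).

-134.9°

At s = jω = j2:
zero (s+1000): 1000 + j2 → |·| = √(1000²+2²) = √1000004 ≈ 1000, ∠ = arctan(2/1000) ≈ 0.11°
pole (s+2): 2 + j2 → |·| = √(2²+2²) = √8 ≈ 2.8284, ∠ = arctan(2/2) ≈ 45.00°
pole at origin: |s| = 2, ∠ = 90.00° (in denominator)
∠T = 0.11° − 135.00° = -134.89°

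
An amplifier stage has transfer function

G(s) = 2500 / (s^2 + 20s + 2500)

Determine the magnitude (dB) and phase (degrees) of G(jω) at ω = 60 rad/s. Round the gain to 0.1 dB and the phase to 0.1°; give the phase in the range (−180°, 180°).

3.7 dB, -132.5°

At s = jω = j60:
quadratic: (j60)² + 20·j60 + 2500 = -1100 + j1200 → |·| ≈ 1627.9, ∠ ≈ 132.51°
|G| = 2500 / 1627.9 ≈ 1.5357
Gain = 20 log₁₀(1.5357) ≈ 3.73 dB
∠G = 0.00° − 132.51° = -132.51°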